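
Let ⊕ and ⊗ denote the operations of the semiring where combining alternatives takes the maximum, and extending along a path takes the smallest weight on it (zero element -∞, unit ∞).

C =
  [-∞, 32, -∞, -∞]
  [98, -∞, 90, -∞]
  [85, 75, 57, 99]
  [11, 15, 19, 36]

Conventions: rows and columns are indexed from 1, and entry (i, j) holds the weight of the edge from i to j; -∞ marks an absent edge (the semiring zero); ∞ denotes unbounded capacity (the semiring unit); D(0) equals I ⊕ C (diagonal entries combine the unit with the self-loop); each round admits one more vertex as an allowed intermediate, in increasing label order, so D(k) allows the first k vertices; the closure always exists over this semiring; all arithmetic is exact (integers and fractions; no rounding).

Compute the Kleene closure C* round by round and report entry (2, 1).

D(0):
  [∞, 32, -∞, -∞]
  [98, ∞, 90, -∞]
  [85, 75, ∞, 99]
  [11, 15, 19, ∞]
D(1):
  [∞, 32, -∞, -∞]
  [98, ∞, 90, -∞]
  [85, 75, ∞, 99]
  [11, 15, 19, ∞]
D(2):
  [∞, 32, 32, -∞]
  [98, ∞, 90, -∞]
  [85, 75, ∞, 99]
  [15, 15, 19, ∞]
D(3):
  [∞, 32, 32, 32]
  [98, ∞, 90, 90]
  [85, 75, ∞, 99]
  [19, 19, 19, ∞]
D(4):
  [∞, 32, 32, 32]
  [98, ∞, 90, 90]
  [85, 75, ∞, 99]
  [19, 19, 19, ∞]
Answer: C*[2][1] = 98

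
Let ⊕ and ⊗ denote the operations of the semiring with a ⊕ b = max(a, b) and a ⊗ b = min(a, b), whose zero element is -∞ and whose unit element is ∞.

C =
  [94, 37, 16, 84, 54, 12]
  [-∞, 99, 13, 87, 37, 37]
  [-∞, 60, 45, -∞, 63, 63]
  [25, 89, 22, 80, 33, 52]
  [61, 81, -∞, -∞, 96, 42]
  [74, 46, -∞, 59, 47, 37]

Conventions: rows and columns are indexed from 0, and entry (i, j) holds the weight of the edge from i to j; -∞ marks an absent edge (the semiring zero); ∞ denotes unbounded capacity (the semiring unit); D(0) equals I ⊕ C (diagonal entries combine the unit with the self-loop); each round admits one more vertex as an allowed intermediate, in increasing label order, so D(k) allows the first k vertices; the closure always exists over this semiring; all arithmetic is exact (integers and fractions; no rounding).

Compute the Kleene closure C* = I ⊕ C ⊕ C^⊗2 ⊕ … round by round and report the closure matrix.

D(0):
  [∞, 37, 16, 84, 54, 12]
  [-∞, ∞, 13, 87, 37, 37]
  [-∞, 60, ∞, -∞, 63, 63]
  [25, 89, 22, ∞, 33, 52]
  [61, 81, -∞, -∞, ∞, 42]
  [74, 46, -∞, 59, 47, ∞]
D(1):
  [∞, 37, 16, 84, 54, 12]
  [-∞, ∞, 13, 87, 37, 37]
  [-∞, 60, ∞, -∞, 63, 63]
  [25, 89, 22, ∞, 33, 52]
  [61, 81, 16, 61, ∞, 42]
  [74, 46, 16, 74, 54, ∞]
D(2):
  [∞, 37, 16, 84, 54, 37]
  [-∞, ∞, 13, 87, 37, 37]
  [-∞, 60, ∞, 60, 63, 63]
  [25, 89, 22, ∞, 37, 52]
  [61, 81, 16, 81, ∞, 42]
  [74, 46, 16, 74, 54, ∞]
D(3):
  [∞, 37, 16, 84, 54, 37]
  [-∞, ∞, 13, 87, 37, 37]
  [-∞, 60, ∞, 60, 63, 63]
  [25, 89, 22, ∞, 37, 52]
  [61, 81, 16, 81, ∞, 42]
  [74, 46, 16, 74, 54, ∞]
D(4):
  [∞, 84, 22, 84, 54, 52]
  [25, ∞, 22, 87, 37, 52]
  [25, 60, ∞, 60, 63, 63]
  [25, 89, 22, ∞, 37, 52]
  [61, 81, 22, 81, ∞, 52]
  [74, 74, 22, 74, 54, ∞]
D(5):
  [∞, 84, 22, 84, 54, 52]
  [37, ∞, 22, 87, 37, 52]
  [61, 63, ∞, 63, 63, 63]
  [37, 89, 22, ∞, 37, 52]
  [61, 81, 22, 81, ∞, 52]
  [74, 74, 22, 74, 54, ∞]
D(6):
  [∞, 84, 22, 84, 54, 52]
  [52, ∞, 22, 87, 52, 52]
  [63, 63, ∞, 63, 63, 63]
  [52, 89, 22, ∞, 52, 52]
  [61, 81, 22, 81, ∞, 52]
  [74, 74, 22, 74, 54, ∞]
Answer: C* = [[∞, 84, 22, 84, 54, 52], [52, ∞, 22, 87, 52, 52], [63, 63, ∞, 63, 63, 63], [52, 89, 22, ∞, 52, 52], [61, 81, 22, 81, ∞, 52], [74, 74, 22, 74, 54, ∞]]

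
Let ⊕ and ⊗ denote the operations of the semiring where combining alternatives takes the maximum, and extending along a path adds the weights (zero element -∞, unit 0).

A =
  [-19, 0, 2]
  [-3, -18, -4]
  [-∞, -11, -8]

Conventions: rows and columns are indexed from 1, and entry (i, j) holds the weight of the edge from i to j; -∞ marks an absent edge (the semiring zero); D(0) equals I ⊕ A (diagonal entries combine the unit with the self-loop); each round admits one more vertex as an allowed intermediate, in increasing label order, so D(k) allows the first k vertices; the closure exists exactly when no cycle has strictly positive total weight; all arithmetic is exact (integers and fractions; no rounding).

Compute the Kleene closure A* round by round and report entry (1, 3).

D(0):
  [0, 0, 2]
  [-3, 0, -4]
  [-∞, -11, 0]
D(1):
  [0, 0, 2]
  [-3, 0, -1]
  [-∞, -11, 0]
D(2):
  [0, 0, 2]
  [-3, 0, -1]
  [-14, -11, 0]
D(3):
  [0, 0, 2]
  [-3, 0, -1]
  [-14, -11, 0]
Answer: A*[1][3] = 2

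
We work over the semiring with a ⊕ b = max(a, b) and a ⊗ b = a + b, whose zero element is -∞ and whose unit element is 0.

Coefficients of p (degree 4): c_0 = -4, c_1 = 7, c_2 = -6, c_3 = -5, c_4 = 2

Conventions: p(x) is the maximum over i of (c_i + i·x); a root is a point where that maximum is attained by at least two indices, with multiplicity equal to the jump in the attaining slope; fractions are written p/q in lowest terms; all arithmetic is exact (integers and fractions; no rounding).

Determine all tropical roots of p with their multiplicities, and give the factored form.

hull edge (i=0, c=-4) to (i=1, c=7): slope 11, span 1
hull edge (i=1, c=7) to (i=4, c=2): slope -5/3, span 3
Factored form: p(x) = 2 ⊗ (x ⊕ (-11)) ⊗ (x ⊕ 5/3) ⊗ (x ⊕ 5/3) ⊗ (x ⊕ 5/3)
Answer: roots = -11 (mult 1), 5/3 (mult 3)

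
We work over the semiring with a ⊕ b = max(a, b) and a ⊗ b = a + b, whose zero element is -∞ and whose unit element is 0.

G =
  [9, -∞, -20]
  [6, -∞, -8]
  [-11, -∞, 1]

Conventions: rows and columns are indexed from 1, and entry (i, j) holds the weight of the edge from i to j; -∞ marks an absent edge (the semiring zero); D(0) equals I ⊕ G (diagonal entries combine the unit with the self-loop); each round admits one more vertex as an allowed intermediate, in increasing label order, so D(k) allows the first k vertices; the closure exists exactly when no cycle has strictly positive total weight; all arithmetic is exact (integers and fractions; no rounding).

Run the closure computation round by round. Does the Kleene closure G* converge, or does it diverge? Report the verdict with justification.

Detection: at round 0, diagonal entry (1, 1) turns strictly positive.
Key observation: the cycle 1->1 has total weight 9, which is strictly positive.
Answer: DIVERGES — positive cycle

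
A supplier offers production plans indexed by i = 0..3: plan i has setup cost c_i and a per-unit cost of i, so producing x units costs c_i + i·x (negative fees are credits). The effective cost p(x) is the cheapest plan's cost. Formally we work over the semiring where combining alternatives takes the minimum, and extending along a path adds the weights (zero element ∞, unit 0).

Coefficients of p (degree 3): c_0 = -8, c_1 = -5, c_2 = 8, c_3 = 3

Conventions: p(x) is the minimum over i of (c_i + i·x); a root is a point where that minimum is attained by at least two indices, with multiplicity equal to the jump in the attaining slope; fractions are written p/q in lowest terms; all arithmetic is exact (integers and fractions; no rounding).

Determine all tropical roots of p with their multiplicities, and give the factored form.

hull edge (i=0, c=-8) to (i=1, c=-5): slope 3, span 1
hull edge (i=1, c=-5) to (i=3, c=3): slope 4, span 2
Factored form: p(x) = 3 ⊗ (x ⊕ (-4)) ⊗ (x ⊕ (-4)) ⊗ (x ⊕ (-3))
Answer: roots = -4 (mult 2), -3 (mult 1)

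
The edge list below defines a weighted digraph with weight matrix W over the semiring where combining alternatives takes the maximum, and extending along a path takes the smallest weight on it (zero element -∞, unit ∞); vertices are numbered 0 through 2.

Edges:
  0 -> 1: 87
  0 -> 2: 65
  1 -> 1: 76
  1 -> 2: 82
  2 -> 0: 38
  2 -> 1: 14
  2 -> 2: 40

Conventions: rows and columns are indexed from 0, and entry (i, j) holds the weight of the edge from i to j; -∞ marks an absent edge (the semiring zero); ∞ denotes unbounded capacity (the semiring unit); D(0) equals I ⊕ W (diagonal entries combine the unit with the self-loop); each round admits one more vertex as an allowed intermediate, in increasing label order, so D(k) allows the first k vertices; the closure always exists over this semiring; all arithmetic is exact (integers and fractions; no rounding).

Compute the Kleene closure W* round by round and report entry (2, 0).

D(0):
  [∞, 87, 65]
  [-∞, ∞, 82]
  [38, 14, ∞]
D(1):
  [∞, 87, 65]
  [-∞, ∞, 82]
  [38, 38, ∞]
D(2):
  [∞, 87, 82]
  [-∞, ∞, 82]
  [38, 38, ∞]
D(3):
  [∞, 87, 82]
  [38, ∞, 82]
  [38, 38, ∞]
Answer: W*[2][0] = 38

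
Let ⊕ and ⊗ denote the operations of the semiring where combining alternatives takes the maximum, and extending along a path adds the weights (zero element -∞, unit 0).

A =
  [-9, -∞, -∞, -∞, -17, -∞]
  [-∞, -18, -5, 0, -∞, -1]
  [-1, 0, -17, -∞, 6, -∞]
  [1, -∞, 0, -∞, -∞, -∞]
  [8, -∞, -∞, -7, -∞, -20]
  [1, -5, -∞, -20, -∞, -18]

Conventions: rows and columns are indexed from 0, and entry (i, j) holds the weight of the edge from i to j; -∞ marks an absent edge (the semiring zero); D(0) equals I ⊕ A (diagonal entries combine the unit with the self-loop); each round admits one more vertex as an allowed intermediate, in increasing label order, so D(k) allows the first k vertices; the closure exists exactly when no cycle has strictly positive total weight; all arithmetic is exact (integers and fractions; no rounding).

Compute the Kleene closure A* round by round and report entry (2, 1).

D(0):
  [0, -∞, -∞, -∞, -17, -∞]
  [-∞, 0, -5, 0, -∞, -1]
  [-1, 0, 0, -∞, 6, -∞]
  [1, -∞, 0, 0, -∞, -∞]
  [8, -∞, -∞, -7, 0, -20]
  [1, -5, -∞, -20, -∞, 0]
D(1):
  [0, -∞, -∞, -∞, -17, -∞]
  [-∞, 0, -5, 0, -∞, -1]
  [-1, 0, 0, -∞, 6, -∞]
  [1, -∞, 0, 0, -16, -∞]
  [8, -∞, -∞, -7, 0, -20]
  [1, -5, -∞, -20, -16, 0]
D(2):
  [0, -∞, -∞, -∞, -17, -∞]
  [-∞, 0, -5, 0, -∞, -1]
  [-1, 0, 0, 0, 6, -1]
  [1, -∞, 0, 0, -16, -∞]
  [8, -∞, -∞, -7, 0, -20]
  [1, -5, -10, -5, -16, 0]
D(3):
  [0, -∞, -∞, -∞, -17, -∞]
  [-6, 0, -5, 0, 1, -1]
  [-1, 0, 0, 0, 6, -1]
  [1, 0, 0, 0, 6, -1]
  [8, -∞, -∞, -7, 0, -20]
  [1, -5, -10, -5, -4, 0]
D(4):
  [0, -∞, -∞, -∞, -17, -∞]
  [1, 0, 0, 0, 6, -1]
  [1, 0, 0, 0, 6, -1]
  [1, 0, 0, 0, 6, -1]
  [8, -7, -7, -7, 0, -8]
  [1, -5, -5, -5, 1, 0]
D(5):
  [0, -24, -24, -24, -17, -25]
  [14, 0, 0, 0, 6, -1]
  [14, 0, 0, 0, 6, -1]
  [14, 0, 0, 0, 6, -1]
  [8, -7, -7, -7, 0, -8]
  [9, -5, -5, -5, 1, 0]
D(6):
  [0, -24, -24, -24, -17, -25]
  [14, 0, 0, 0, 6, -1]
  [14, 0, 0, 0, 6, -1]
  [14, 0, 0, 0, 6, -1]
  [8, -7, -7, -7, 0, -8]
  [9, -5, -5, -5, 1, 0]
Answer: A*[2][1] = 0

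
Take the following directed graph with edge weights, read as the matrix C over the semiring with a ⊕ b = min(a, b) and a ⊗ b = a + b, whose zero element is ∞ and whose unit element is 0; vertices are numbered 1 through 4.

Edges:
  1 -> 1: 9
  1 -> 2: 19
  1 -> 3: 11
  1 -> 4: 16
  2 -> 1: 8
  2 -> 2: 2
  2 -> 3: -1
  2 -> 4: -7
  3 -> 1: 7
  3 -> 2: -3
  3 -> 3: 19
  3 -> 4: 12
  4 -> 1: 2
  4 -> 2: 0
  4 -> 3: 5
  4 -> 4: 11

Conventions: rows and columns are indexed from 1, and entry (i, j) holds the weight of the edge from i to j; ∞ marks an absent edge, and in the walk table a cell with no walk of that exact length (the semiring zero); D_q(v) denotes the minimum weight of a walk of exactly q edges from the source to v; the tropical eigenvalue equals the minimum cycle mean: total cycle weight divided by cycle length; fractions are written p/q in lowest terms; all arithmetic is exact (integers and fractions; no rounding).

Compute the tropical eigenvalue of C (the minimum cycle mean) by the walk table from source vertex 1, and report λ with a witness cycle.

q=0: [0, ∞, ∞, ∞]
q=1: [9, 19, 11, 16]
q=2: [18, 8, 18, 12]
q=3: [14, 10, 7, 1]
q=4: [3, 1, 6, 3]
Optimal cycle mean attained by: cycle 2->4->2, total (-7) + 0, length 2.
Answer: λ = -7/2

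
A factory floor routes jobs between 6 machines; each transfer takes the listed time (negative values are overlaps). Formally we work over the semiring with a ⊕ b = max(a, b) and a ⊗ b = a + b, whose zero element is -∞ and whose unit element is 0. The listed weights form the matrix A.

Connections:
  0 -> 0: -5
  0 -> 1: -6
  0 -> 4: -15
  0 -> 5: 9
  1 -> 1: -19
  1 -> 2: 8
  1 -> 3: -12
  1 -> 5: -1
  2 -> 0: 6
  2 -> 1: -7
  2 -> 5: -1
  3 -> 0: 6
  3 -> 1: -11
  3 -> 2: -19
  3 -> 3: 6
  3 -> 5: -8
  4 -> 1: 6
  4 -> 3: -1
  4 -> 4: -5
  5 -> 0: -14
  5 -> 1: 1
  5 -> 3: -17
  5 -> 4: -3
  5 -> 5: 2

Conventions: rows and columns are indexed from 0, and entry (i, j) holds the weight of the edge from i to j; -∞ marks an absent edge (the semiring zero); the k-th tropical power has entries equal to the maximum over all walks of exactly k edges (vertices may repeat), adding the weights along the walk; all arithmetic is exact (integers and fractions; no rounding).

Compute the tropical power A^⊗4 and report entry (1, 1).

A^⊗2:
  [-5, 10, 2, -8, 6, 11]
  [14, 1, -11, -6, -4, 7]
  [1, 0, 1, -18, -4, 15]
  [12, 0, -3, 12, -9, 15]
  [5, 1, 14, 5, -10, 5]
  [-11, 3, 9, -4, -1, 4]
A^⊗3:
  [8, 12, 18, 5, 8, 13]
  [9, 8, 9, 0, 4, 23]
  [7, 16, 8, -2, 12, 17]
  [18, 16, 8, 18, 12, 21]
  [20, 7, 9, 11, 2, 14]
  [15, 5, 11, 2, 1, 8]
A^⊗4:
  [24, 14, 20, 11, 10, 17]
  [15, 24, 16, 6, 20, 25]
  [14, 18, 24, 11, 14, 19]
  [24, 22, 24, 24, 18, 27]
  [17, 15, 15, 17, 11, 29]
  [17, 9, 13, 8, 5, 24]
Key observation: the optimum is the walk 1->2->0->5->1, with weight 8 + 6 + 9 + 1 = 24.
Optimal value attained by: walk 1->2->0->5->1.
Answer: (A^⊗4)[1][1] = 24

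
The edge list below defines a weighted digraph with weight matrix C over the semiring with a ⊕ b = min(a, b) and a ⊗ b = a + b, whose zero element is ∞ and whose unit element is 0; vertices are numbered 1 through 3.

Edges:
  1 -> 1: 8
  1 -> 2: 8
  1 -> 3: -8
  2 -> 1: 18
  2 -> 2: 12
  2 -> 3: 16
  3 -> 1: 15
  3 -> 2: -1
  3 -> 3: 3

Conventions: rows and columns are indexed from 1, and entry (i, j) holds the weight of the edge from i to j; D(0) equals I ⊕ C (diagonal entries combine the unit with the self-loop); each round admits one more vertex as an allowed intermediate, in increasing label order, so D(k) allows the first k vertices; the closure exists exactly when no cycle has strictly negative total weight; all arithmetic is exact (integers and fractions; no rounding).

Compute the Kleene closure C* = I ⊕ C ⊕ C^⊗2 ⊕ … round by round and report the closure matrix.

D(0):
  [0, 8, -8]
  [18, 0, 16]
  [15, -1, 0]
D(1):
  [0, 8, -8]
  [18, 0, 10]
  [15, -1, 0]
D(2):
  [0, 8, -8]
  [18, 0, 10]
  [15, -1, 0]
D(3):
  [0, -9, -8]
  [18, 0, 10]
  [15, -1, 0]
Answer: C* = [[0, -9, -8], [18, 0, 10], [15, -1, 0]]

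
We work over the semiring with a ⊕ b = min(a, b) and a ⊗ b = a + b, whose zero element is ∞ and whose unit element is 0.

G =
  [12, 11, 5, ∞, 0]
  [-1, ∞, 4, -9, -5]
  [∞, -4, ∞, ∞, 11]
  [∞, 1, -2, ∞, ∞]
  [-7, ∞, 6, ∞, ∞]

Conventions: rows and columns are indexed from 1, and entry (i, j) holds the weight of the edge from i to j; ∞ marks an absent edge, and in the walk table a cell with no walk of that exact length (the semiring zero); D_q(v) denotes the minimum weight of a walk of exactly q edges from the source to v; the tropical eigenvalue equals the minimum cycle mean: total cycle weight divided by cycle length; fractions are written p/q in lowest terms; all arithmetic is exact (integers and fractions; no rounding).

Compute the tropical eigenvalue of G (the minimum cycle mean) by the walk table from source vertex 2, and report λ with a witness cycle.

q=0: [∞, 0, ∞, ∞, ∞]
q=1: [-1, ∞, 4, -9, -5]
q=2: [-12, -8, -11, ∞, -1]
q=3: [-9, -15, -7, -17, -13]
q=4: [-20, -16, -19, -24, -20]
q=5: [-27, -23, -26, -25, -21]
Optimal cycle mean attained by: cycle 2->4->3->2, total (-9) + (-2) + (-4), length 3.
Answer: λ = -5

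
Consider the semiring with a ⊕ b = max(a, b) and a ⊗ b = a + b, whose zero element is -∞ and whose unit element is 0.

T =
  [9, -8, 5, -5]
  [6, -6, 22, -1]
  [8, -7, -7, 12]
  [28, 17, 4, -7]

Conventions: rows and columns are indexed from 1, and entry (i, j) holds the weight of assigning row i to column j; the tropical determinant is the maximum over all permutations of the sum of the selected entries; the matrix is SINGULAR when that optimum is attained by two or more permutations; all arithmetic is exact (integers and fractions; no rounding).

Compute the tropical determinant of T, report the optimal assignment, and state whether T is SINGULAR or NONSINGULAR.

σ = (1, 2, 3, 4): 9 + (-6) + (-7) + (-7) = -11
σ = (1, 2, 4, 3): 9 + (-6) + 12 + 4 = 19
σ = (1, 3, 2, 4): 9 + 22 + (-7) + (-7) = 17
σ = (1, 3, 4, 2): 9 + 22 + 12 + 17 = 60
σ = (1, 4, 2, 3): 9 + (-1) + (-7) + 4 = 5
σ = (1, 4, 3, 2): 9 + (-1) + (-7) + 17 = 18
σ = (2, 1, 3, 4): (-8) + 6 + (-7) + (-7) = -16
σ = (2, 1, 4, 3): (-8) + 6 + 12 + 4 = 14
σ = (2, 3, 1, 4): (-8) + 22 + 8 + (-7) = 15
σ = (2, 3, 4, 1): (-8) + 22 + 12 + 28 = 54
σ = (2, 4, 1, 3): (-8) + (-1) + 8 + 4 = 3
σ = (2, 4, 3, 1): (-8) + (-1) + (-7) + 28 = 12
σ = (3, 1, 2, 4): 5 + 6 + (-7) + (-7) = -3
σ = (3, 1, 4, 2): 5 + 6 + 12 + 17 = 40
σ = (3, 2, 1, 4): 5 + (-6) + 8 + (-7) = 0
σ = (3, 2, 4, 1): 5 + (-6) + 12 + 28 = 39
σ = (3, 4, 1, 2): 5 + (-1) + 8 + 17 = 29
σ = (3, 4, 2, 1): 5 + (-1) + (-7) + 28 = 25
σ = (4, 1, 2, 3): (-5) + 6 + (-7) + 4 = -2
σ = (4, 1, 3, 2): (-5) + 6 + (-7) + 17 = 11
σ = (4, 2, 1, 3): (-5) + (-6) + 8 + 4 = 1
σ = (4, 2, 3, 1): (-5) + (-6) + (-7) + 28 = 10
σ = (4, 3, 1, 2): (-5) + 22 + 8 + 17 = 42
σ = (4, 3, 2, 1): (-5) + 22 + (-7) + 28 = 38
Optimal value attained by: σ = (1, 3, 4, 2).
Answer: det⊕(T) = 60; verdict: NONSINGULAR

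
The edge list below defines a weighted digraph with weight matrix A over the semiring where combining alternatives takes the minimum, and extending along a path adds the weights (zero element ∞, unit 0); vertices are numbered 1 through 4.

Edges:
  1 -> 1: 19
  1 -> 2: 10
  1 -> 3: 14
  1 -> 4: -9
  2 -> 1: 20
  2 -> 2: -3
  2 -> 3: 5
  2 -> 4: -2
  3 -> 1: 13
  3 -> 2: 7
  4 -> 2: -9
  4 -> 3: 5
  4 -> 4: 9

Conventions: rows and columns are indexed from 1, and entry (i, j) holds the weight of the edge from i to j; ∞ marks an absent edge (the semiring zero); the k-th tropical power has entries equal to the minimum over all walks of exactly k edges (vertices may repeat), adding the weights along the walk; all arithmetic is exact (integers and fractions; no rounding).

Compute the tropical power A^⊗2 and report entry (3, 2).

A^⊗2:
  [27, -18, -4, 0]
  [17, -11, 2, -5]
  [27, 4, 12, 4]
  [11, -12, -4, -11]
Key observation: the optimum is the walk 3->2->2, with weight 7 + (-3) = 4.
Optimal value attained by: walk 3->2->2.
Answer: (A^⊗2)[3][2] = 4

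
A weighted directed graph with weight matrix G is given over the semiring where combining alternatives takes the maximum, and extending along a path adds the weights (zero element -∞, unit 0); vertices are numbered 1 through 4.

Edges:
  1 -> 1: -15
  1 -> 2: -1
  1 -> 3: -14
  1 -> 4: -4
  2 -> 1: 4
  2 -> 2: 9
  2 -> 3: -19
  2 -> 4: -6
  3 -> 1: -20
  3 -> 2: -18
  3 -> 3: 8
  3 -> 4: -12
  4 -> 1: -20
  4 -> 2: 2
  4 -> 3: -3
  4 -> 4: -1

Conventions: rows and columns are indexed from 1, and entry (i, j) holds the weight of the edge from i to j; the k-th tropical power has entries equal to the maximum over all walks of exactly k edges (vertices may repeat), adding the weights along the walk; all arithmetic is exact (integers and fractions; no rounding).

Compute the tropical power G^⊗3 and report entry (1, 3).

G^⊗2:
  [3, 8, -6, -5]
  [13, 18, -9, 3]
  [-12, -9, 16, -4]
  [6, 11, 5, -2]
G^⊗3:
  [12, 17, 2, 2]
  [22, 27, 0, 12]
  [-4, 0, 24, 4]
  [15, 20, 13, 5]
Key observation: the optimum is the walk 1->3->3->3, with weight (-14) + 8 + 8 = 2.
Optimal value attained by: walk 1->3->3->3.
Answer: (G^⊗3)[1][3] = 2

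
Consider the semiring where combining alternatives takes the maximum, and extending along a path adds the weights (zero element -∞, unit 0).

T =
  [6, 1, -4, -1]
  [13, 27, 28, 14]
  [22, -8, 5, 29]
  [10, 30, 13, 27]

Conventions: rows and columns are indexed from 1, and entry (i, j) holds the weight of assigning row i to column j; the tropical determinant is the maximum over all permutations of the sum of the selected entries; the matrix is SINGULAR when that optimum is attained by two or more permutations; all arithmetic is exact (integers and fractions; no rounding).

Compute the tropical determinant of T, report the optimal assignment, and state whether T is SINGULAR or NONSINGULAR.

σ = (1, 2, 3, 4): 6 + 27 + 5 + 27 = 65
σ = (1, 2, 4, 3): 6 + 27 + 29 + 13 = 75
σ = (1, 3, 2, 4): 6 + 28 + (-8) + 27 = 53
σ = (1, 3, 4, 2): 6 + 28 + 29 + 30 = 93
σ = (1, 4, 2, 3): 6 + 14 + (-8) + 13 = 25
σ = (1, 4, 3, 2): 6 + 14 + 5 + 30 = 55
σ = (2, 1, 3, 4): 1 + 13 + 5 + 27 = 46
σ = (2, 1, 4, 3): 1 + 13 + 29 + 13 = 56
σ = (2, 3, 1, 4): 1 + 28 + 22 + 27 = 78
σ = (2, 3, 4, 1): 1 + 28 + 29 + 10 = 68
σ = (2, 4, 1, 3): 1 + 14 + 22 + 13 = 50
σ = (2, 4, 3, 1): 1 + 14 + 5 + 10 = 30
σ = (3, 1, 2, 4): (-4) + 13 + (-8) + 27 = 28
σ = (3, 1, 4, 2): (-4) + 13 + 29 + 30 = 68
σ = (3, 2, 1, 4): (-4) + 27 + 22 + 27 = 72
σ = (3, 2, 4, 1): (-4) + 27 + 29 + 10 = 62
σ = (3, 4, 1, 2): (-4) + 14 + 22 + 30 = 62
σ = (3, 4, 2, 1): (-4) + 14 + (-8) + 10 = 12
σ = (4, 1, 2, 3): (-1) + 13 + (-8) + 13 = 17
σ = (4, 1, 3, 2): (-1) + 13 + 5 + 30 = 47
σ = (4, 2, 1, 3): (-1) + 27 + 22 + 13 = 61
σ = (4, 2, 3, 1): (-1) + 27 + 5 + 10 = 41
σ = (4, 3, 1, 2): (-1) + 28 + 22 + 30 = 79
σ = (4, 3, 2, 1): (-1) + 28 + (-8) + 10 = 29
Optimal value attained by: σ = (1, 3, 4, 2).
Answer: det⊕(T) = 93; verdict: NONSINGULAR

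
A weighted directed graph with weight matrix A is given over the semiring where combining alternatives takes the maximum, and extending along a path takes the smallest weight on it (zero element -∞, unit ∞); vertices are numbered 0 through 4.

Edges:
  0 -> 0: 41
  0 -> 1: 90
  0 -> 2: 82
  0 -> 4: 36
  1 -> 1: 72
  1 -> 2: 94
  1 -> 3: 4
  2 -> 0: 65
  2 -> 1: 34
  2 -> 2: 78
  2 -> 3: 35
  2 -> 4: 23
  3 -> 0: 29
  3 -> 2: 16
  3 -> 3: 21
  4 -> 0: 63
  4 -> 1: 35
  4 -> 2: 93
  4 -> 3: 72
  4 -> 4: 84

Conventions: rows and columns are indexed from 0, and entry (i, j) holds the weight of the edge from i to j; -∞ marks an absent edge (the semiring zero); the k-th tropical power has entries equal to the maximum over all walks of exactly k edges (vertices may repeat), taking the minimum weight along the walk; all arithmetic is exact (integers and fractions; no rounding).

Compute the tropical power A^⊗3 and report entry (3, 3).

A^⊗2:
  [65, 72, 90, 36, 36]
  [65, 72, 78, 35, 23]
  [65, 65, 78, 35, 36]
  [29, 29, 29, 21, 29]
  [65, 63, 84, 72, 84]
A^⊗3:
  [65, 72, 78, 36, 36]
  [65, 72, 78, 35, 36]
  [65, 65, 78, 36, 36]
  [29, 29, 29, 29, 29]
  [65, 65, 84, 72, 84]
Key observation: the optimum is the walk 3->0->4->3, with weight 29 min 36 min 72 = 29.
Optimal value attained by: walk 3->0->4->3.
Answer: (A^⊗3)[3][3] = 29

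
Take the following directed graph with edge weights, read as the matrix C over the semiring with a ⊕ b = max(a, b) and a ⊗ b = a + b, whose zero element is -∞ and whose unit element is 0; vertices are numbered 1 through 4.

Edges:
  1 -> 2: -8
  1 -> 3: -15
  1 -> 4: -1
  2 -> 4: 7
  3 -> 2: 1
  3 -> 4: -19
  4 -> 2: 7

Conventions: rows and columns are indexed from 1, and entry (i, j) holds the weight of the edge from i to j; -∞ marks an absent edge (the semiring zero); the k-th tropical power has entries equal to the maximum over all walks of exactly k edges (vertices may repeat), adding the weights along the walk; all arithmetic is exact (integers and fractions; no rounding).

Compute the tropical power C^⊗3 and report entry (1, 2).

C^⊗2:
  [-∞, 6, -∞, -1]
  [-∞, 14, -∞, -∞]
  [-∞, -12, -∞, 8]
  [-∞, -∞, -∞, 14]
C^⊗3:
  [-∞, 6, -∞, 13]
  [-∞, -∞, -∞, 21]
  [-∞, 15, -∞, -5]
  [-∞, 21, -∞, -∞]
Key observation: the optimum is the walk 1->2->4->2, with weight (-8) + 7 + 7 = 6.
Optimal value attained by: walk 1->2->4->2.
Answer: (C^⊗3)[1][2] = 6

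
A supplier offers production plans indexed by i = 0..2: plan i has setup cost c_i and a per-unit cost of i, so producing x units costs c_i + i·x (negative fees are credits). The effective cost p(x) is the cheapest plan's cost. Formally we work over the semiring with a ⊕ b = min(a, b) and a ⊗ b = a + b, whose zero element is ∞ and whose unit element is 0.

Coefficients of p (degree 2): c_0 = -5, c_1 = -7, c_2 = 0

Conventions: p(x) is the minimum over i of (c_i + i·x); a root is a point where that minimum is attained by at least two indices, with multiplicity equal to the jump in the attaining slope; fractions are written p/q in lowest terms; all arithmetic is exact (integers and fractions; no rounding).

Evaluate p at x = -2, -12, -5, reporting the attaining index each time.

p(-2) = min(-5+0·(-2)=-5, -7+1·(-2)=-9, 0+2·(-2)=-4) = -9 (attained by i=1)
p(-12) = min(-5+0·(-12)=-5, -7+1·(-12)=-19, 0+2·(-12)=-24) = -24 (attained by i=2)
p(-5) = min(-5+0·(-5)=-5, -7+1·(-5)=-12, 0+2·(-5)=-10) = -12 (attained by i=1)
Answer: p(-2) = -9; p(-12) = -24; p(-5) = -12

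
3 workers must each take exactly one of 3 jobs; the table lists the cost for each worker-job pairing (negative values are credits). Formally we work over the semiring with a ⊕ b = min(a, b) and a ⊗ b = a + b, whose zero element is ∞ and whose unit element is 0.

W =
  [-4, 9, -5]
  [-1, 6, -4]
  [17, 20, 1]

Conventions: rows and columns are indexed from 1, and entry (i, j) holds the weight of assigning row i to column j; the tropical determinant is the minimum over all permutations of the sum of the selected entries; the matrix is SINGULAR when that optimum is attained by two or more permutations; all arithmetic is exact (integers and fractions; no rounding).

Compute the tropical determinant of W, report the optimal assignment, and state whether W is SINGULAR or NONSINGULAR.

σ = (1, 2, 3): (-4) + 6 + 1 = 3
σ = (1, 3, 2): (-4) + (-4) + 20 = 12
σ = (2, 1, 3): 9 + (-1) + 1 = 9
σ = (2, 3, 1): 9 + (-4) + 17 = 22
σ = (3, 1, 2): (-5) + (-1) + 20 = 14
σ = (3, 2, 1): (-5) + 6 + 17 = 18
Optimal value attained by: σ = (1, 2, 3).
Answer: det⊕(W) = 3; verdict: NONSINGULAR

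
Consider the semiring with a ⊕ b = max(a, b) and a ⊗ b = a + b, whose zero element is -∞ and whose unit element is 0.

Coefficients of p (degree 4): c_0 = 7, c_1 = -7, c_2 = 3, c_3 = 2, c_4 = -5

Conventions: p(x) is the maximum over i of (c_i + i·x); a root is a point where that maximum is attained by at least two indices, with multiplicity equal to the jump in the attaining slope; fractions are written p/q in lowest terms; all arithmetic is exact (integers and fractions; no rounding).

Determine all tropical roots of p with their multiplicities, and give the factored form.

hull edge (i=0, c=7) to (i=3, c=2): slope -5/3, span 3
hull edge (i=3, c=2) to (i=4, c=-5): slope -7, span 1
Factored form: p(x) = -5 ⊗ (x ⊕ 5/3) ⊗ (x ⊕ 5/3) ⊗ (x ⊕ 5/3) ⊗ (x ⊕ 7)
Answer: roots = 5/3 (mult 3), 7 (mult 1)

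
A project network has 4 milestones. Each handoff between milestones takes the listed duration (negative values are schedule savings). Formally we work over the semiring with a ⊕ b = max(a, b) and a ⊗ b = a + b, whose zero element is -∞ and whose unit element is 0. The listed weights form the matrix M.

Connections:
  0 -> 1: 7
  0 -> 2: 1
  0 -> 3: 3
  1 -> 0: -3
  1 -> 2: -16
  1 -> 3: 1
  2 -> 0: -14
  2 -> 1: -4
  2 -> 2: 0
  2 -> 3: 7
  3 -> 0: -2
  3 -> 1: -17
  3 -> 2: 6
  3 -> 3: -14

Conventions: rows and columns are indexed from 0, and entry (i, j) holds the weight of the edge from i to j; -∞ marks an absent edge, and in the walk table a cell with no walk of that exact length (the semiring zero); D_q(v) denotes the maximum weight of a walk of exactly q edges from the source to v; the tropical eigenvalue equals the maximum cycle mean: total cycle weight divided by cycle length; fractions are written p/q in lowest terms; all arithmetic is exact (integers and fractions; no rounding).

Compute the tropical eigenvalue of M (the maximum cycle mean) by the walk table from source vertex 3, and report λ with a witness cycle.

q=0: [-∞, -∞, -∞, 0]
q=1: [-2, -17, 6, -14]
q=2: [-8, 5, 6, 13]
q=3: [11, 2, 19, 13]
q=4: [11, 18, 19, 26]
Optimal cycle mean attained by: cycle 2->3->2, total 7 + 6, length 2.
Answer: λ = 13/2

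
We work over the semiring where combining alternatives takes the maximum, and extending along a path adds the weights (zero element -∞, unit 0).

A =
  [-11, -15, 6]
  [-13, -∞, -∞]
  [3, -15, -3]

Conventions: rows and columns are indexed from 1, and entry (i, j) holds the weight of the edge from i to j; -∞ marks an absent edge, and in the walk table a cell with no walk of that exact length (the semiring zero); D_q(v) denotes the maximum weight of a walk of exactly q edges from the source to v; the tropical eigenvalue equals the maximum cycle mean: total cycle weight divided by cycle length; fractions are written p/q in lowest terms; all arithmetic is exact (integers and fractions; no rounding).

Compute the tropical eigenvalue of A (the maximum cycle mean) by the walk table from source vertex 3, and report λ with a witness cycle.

q=0: [-∞, -∞, 0]
q=1: [3, -15, -3]
q=2: [0, -12, 9]
q=3: [12, -6, 6]
Optimal cycle mean attained by: cycle 1->3->1, total 6 + 3, length 2.
Answer: λ = 9/2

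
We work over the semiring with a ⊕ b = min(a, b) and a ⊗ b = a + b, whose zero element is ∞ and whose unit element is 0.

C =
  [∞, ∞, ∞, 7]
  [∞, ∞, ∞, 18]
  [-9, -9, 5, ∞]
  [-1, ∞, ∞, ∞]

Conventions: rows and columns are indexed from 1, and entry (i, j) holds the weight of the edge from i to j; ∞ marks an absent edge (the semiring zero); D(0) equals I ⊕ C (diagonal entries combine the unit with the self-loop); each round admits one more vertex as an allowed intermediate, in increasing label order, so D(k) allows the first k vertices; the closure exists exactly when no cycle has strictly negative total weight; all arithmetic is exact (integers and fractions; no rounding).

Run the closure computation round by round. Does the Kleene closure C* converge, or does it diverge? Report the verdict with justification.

D(0):
  [0, ∞, ∞, 7]
  [∞, 0, ∞, 18]
  [-9, -9, 0, ∞]
  [-1, ∞, ∞, 0]
D(1):
  [0, ∞, ∞, 7]
  [∞, 0, ∞, 18]
  [-9, -9, 0, -2]
  [-1, ∞, ∞, 0]
D(2):
  [0, ∞, ∞, 7]
  [∞, 0, ∞, 18]
  [-9, -9, 0, -2]
  [-1, ∞, ∞, 0]
D(3):
  [0, ∞, ∞, 7]
  [∞, 0, ∞, 18]
  [-9, -9, 0, -2]
  [-1, ∞, ∞, 0]
D(4):
  [0, ∞, ∞, 7]
  [17, 0, ∞, 18]
  [-9, -9, 0, -2]
  [-1, ∞, ∞, 0]
Key observation: every diagonal entry stays at the unit through all rounds, so no improving cycle exists.
Answer: CONVERGES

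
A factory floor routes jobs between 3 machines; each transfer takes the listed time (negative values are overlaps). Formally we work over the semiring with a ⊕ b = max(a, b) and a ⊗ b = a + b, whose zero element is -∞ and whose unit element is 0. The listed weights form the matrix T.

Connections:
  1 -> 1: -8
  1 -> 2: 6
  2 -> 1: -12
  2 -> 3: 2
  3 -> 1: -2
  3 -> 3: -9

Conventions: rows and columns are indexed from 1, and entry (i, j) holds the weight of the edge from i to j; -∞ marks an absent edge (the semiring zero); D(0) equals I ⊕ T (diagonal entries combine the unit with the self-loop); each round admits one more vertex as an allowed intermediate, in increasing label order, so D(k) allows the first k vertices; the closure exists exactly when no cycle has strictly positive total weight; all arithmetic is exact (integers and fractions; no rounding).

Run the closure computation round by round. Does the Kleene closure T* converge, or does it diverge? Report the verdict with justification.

D(0):
  [0, 6, -∞]
  [-12, 0, 2]
  [-2, -∞, 0]
D(1):
  [0, 6, -∞]
  [-12, 0, 2]
  [-2, 4, 0]
Detection: at round 2, diagonal entry (3, 3) turns strictly positive.
Key observation: the cycle 3->1->2->3 has total weight (-2) + 6 + 2, which is strictly positive.
Answer: DIVERGES — positive cycle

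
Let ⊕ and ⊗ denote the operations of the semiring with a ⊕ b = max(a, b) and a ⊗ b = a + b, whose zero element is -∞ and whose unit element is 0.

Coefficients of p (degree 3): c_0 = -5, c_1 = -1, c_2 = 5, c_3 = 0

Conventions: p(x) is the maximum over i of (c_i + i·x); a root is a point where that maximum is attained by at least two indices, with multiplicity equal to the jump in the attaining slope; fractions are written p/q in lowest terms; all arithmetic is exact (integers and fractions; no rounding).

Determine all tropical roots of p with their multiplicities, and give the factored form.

hull edge (i=0, c=-5) to (i=2, c=5): slope 5, span 2
hull edge (i=2, c=5) to (i=3, c=0): slope -5, span 1
Factored form: p(x) = 0 ⊗ (x ⊕ (-5)) ⊗ (x ⊕ (-5)) ⊗ (x ⊕ 5)
Answer: roots = -5 (mult 2), 5 (mult 1)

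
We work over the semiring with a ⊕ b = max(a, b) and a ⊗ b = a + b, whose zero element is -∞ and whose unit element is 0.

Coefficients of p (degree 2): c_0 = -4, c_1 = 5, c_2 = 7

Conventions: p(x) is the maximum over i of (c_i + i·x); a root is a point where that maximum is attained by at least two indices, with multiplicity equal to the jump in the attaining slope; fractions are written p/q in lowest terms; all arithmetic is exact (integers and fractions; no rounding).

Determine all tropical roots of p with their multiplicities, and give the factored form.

hull edge (i=0, c=-4) to (i=1, c=5): slope 9, span 1
hull edge (i=1, c=5) to (i=2, c=7): slope 2, span 1
Factored form: p(x) = 7 ⊗ (x ⊕ (-9)) ⊗ (x ⊕ (-2))
Answer: roots = -9 (mult 1), -2 (mult 1)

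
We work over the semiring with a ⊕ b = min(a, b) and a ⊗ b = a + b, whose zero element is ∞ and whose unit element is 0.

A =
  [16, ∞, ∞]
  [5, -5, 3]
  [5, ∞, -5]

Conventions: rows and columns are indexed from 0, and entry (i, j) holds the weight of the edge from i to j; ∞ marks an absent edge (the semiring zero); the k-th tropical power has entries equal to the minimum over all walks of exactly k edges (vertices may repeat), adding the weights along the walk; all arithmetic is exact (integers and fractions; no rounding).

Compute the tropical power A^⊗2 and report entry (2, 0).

A^⊗2:
  [32, ∞, ∞]
  [0, -10, -2]
  [0, ∞, -10]
Key observation: the optimum is the walk 2->2->0, with weight (-5) + 5 = 0.
Optimal value attained by: walk 2->2->0.
Answer: (A^⊗2)[2][0] = 0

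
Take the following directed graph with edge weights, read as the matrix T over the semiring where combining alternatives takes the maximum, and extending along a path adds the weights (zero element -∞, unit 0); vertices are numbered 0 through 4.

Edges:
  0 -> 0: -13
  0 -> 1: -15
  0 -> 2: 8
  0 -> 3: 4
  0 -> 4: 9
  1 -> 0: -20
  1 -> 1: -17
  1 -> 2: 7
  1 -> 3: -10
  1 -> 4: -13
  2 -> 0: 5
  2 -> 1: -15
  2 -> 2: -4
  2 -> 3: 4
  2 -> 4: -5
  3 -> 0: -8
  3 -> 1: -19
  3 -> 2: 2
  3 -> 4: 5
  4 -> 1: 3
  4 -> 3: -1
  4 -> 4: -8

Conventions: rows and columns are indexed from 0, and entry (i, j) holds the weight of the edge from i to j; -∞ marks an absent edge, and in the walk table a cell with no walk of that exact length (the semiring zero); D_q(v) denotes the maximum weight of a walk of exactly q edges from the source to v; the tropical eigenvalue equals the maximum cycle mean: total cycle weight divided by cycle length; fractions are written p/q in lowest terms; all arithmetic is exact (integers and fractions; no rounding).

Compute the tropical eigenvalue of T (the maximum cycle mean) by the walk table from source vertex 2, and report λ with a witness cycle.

q=0: [-∞, -∞, 0, -∞, -∞]
q=1: [5, -15, -4, 4, -5]
q=2: [1, -2, 13, 9, 14]
q=3: [18, 17, 11, 17, 14]
q=4: [16, 17, 26, 22, 27]
q=5: [31, 30, 24, 30, 27]
Optimal cycle mean attained by: cycle 0->2->0, total 8 + 5, length 2.
Answer: λ = 13/2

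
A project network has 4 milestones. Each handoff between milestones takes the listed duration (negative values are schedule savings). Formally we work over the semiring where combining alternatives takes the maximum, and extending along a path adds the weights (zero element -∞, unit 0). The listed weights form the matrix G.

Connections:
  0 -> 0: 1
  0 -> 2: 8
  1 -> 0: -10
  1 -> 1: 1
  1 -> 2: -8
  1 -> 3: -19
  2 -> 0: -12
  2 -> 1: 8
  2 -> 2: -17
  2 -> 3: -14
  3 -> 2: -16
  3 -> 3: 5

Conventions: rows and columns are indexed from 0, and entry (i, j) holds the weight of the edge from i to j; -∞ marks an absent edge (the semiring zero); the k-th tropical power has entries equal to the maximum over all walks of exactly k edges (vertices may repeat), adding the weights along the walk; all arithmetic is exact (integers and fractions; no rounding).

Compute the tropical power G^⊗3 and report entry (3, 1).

G^⊗2:
  [2, 16, 9, -6]
  [-9, 2, -2, -14]
  [-2, 9, 0, -9]
  [-28, -8, -11, 10]
G^⊗3:
  [6, 17, 10, -1]
  [-8, 6, -1, -9]
  [-1, 10, 6, -4]
  [-18, -3, -6, 15]
Key observation: the optimum is the walk 3->3->2->1, with weight 5 + (-16) + 8 = -3.
Optimal value attained by: walk 3->3->2->1.
Answer: (G^⊗3)[3][1] = -3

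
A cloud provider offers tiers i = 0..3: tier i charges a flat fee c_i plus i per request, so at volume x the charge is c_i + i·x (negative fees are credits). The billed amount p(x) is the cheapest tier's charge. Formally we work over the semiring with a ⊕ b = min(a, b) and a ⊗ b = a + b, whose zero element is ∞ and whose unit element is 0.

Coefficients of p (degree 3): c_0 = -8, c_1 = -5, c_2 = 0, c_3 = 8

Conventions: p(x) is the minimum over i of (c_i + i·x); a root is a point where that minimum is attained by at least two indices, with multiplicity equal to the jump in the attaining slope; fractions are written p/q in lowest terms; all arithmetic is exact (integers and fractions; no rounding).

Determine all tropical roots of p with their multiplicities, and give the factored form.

hull edge (i=0, c=-8) to (i=1, c=-5): slope 3, span 1
hull edge (i=1, c=-5) to (i=2, c=0): slope 5, span 1
hull edge (i=2, c=0) to (i=3, c=8): slope 8, span 1
Factored form: p(x) = 8 ⊗ (x ⊕ (-8)) ⊗ (x ⊕ (-5)) ⊗ (x ⊕ (-3))
Answer: roots = -8 (mult 1), -5 (mult 1), -3 (mult 1)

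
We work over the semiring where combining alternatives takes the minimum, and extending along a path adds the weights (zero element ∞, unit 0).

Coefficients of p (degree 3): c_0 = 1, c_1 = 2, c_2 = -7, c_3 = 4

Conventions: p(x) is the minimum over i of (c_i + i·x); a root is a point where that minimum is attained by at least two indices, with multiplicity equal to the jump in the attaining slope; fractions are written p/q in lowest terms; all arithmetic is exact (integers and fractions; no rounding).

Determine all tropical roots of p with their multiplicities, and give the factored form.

hull edge (i=0, c=1) to (i=2, c=-7): slope -4, span 2
hull edge (i=2, c=-7) to (i=3, c=4): slope 11, span 1
Factored form: p(x) = 4 ⊗ (x ⊕ (-11)) ⊗ (x ⊕ 4) ⊗ (x ⊕ 4)
Answer: roots = -11 (mult 1), 4 (mult 2)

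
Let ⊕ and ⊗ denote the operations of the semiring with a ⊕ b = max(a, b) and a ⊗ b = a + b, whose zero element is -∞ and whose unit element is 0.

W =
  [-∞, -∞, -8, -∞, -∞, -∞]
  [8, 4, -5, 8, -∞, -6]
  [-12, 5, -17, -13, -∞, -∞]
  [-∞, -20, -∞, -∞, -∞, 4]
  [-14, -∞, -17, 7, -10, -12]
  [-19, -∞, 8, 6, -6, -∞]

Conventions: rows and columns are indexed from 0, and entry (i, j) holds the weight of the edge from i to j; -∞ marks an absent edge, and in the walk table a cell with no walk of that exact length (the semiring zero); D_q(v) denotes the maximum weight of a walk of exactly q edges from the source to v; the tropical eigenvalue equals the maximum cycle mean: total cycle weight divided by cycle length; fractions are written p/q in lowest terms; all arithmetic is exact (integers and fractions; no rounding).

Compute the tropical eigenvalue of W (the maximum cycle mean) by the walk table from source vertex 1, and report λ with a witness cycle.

q=0: [-∞, 0, -∞, -∞, -∞, -∞]
q=1: [8, 4, -5, 8, -∞, -6]
q=2: [12, 8, 2, 12, -12, 12]
q=3: [16, 12, 20, 18, 6, 16]
q=4: [20, 25, 24, 22, 10, 22]
q=5: [33, 29, 30, 33, 16, 26]
q=6: [37, 35, 34, 37, 20, 37]
Optimal cycle mean attained by: cycle 1->3->5->2->1, total 8 + 4 + 8 + 5, length 4.
Answer: λ = 25/4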